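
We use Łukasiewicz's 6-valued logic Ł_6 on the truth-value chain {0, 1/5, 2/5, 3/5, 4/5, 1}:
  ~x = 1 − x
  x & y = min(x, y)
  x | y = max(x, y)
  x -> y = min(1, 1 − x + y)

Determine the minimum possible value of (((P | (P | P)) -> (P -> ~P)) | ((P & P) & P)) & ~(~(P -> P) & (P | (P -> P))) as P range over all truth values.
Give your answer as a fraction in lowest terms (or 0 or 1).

4/5

Take P = 4/5:
P | P = 4/5 | 4/5 = 4/5
P | (P | P) = 4/5 | 4/5 = 4/5
~P = ~4/5 = 1/5
P -> ~P = 4/5 -> 1/5 = 2/5
(P | (P | P)) -> (P -> ~P) = 4/5 -> 2/5 = 3/5
P & P = 4/5 & 4/5 = 4/5
(P & P) & P = 4/5 & 4/5 = 4/5
((P | (P | P)) -> (P -> ~P)) | ((P & P) & P) = 3/5 | 4/5 = 4/5
P -> P = 4/5 -> 4/5 = 1
~(P -> P) = ~1 = 0
P -> P = 4/5 -> 4/5 = 1
P | (P -> P) = 4/5 | 1 = 1
~(P -> P) & (P | (P -> P)) = 0 & 1 = 0
~(~(P -> P) & (P | (P -> P))) = ~0 = 1
(((P | (P | P)) -> (P -> ~P)) | ((P & P) & P)) & ~(~(P -> P) & (P | (P -> P))) = 4/5 & 1 = 4/5
No assignment yields a value below 4/5, so this is the minimum.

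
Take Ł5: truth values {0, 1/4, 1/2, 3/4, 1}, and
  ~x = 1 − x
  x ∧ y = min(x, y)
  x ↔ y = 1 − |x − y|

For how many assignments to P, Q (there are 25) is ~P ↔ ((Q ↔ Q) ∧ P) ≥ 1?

5

value 1: 5 assignments (counts)
value 1/2: 10 assignments
value 0: 10 assignments
So 5 of the 25 assignments meet the threshold.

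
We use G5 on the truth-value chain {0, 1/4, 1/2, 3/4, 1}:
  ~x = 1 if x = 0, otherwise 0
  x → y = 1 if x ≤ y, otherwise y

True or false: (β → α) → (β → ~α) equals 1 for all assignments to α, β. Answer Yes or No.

No

Counterexample: take α = 1/4, β = 1/4.
β → α = 1/4 → 1/4 = 1
~α = ~1/4 = 0
β → ~α = 1/4 → 0 = 0
(β → α) → (β → ~α) = 1 → 0 = 0
This gives 0 ≠ 1.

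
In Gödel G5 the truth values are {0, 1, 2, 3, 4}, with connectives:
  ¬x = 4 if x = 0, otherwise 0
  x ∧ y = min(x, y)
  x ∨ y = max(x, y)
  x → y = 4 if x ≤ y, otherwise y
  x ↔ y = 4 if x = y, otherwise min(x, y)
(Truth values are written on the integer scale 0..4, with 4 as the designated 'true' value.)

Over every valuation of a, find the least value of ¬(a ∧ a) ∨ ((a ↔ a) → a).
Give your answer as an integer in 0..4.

Take a = 1:
a ∧ a = 1 ∧ 1 = 1
¬(a ∧ a) = ¬1 = 0
a ↔ a = 1 ↔ 1 = 4
(a ↔ a) → a = 4 → 1 = 1
¬(a ∧ a) ∨ ((a ↔ a) → a) = 0 ∨ 1 = 1
No assignment yields a value below 1, so this is the minimum.

1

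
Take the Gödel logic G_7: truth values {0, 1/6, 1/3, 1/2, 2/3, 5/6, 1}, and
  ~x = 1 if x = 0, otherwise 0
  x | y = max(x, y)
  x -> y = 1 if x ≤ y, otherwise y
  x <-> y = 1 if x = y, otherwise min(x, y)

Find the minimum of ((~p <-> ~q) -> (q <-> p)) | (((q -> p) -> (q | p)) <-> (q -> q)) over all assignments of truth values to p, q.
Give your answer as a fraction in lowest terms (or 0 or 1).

Take p = 1/3, q = 1/6:
~p = ~1/3 = 0
~q = ~1/6 = 0
~p <-> ~q = 0 <-> 0 = 1
q <-> p = 1/6 <-> 1/3 = 1/6
(~p <-> ~q) -> (q <-> p) = 1 -> 1/6 = 1/6
q -> p = 1/6 -> 1/3 = 1
q | p = 1/6 | 1/3 = 1/3
(q -> p) -> (q | p) = 1 -> 1/3 = 1/3
q -> q = 1/6 -> 1/6 = 1
((q -> p) -> (q | p)) <-> (q -> q) = 1/3 <-> 1 = 1/3
((~p <-> ~q) -> (q <-> p)) | (((q -> p) -> (q | p)) <-> (q -> q)) = 1/6 | 1/3 = 1/3
No assignment yields a value below 1/3, so this is the minimum.

1/3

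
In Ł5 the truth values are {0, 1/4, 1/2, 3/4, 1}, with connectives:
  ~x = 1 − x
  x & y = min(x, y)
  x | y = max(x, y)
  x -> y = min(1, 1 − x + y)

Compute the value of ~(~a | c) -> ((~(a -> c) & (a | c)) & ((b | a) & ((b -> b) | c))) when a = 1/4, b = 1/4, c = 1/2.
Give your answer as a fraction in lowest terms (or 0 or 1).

~a = ~1/4 = 3/4
~a | c = 3/4 | 1/2 = 3/4
~(~a | c) = ~3/4 = 1/4
a -> c = 1/4 -> 1/2 = 1
~(a -> c) = ~1 = 0
a | c = 1/4 | 1/2 = 1/2
~(a -> c) & (a | c) = 0 & 1/2 = 0
b | a = 1/4 | 1/4 = 1/4
b -> b = 1/4 -> 1/4 = 1
(b -> b) | c = 1 | 1/2 = 1
(b | a) & ((b -> b) | c) = 1/4 & 1 = 1/4
(~(a -> c) & (a | c)) & ((b | a) & ((b -> b) | c)) = 0 & 1/4 = 0
~(~a | c) -> ((~(a -> c) & (a | c)) & ((b | a) & ((b -> b) | c))) = 1/4 -> 0 = 3/4

3/4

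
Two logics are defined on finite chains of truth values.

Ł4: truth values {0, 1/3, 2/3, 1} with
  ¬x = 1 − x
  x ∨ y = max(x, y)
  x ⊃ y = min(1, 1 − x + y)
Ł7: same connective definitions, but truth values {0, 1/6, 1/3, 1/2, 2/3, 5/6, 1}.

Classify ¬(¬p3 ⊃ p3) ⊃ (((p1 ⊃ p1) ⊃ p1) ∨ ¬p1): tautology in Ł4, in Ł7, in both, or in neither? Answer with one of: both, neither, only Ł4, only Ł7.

In Ł4: at p1 = 1/3, p3 = 0 the value is 2/3 — not a tautology.
In Ł7: at p1 = 1/6, p3 = 0 the value is 5/6 — not a tautology.

neither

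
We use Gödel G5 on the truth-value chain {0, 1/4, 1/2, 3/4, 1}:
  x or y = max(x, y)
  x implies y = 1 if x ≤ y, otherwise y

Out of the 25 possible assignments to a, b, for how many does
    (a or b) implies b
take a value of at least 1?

15

value 1: 15 assignments (counts)
value 3/4: 1 assignment
value 1/2: 2 assignments
value 1/4: 3 assignments
value 0: 4 assignments
So 15 of the 25 assignments meet the threshold.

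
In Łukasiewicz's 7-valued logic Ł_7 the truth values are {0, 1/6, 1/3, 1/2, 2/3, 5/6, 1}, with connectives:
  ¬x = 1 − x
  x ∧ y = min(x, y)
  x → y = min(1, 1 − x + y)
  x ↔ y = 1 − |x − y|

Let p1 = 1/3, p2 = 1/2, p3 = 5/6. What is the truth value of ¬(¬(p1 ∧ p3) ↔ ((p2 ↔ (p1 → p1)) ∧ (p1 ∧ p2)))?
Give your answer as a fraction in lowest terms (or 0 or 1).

p1 ∧ p3 = 1/3 ∧ 5/6 = 1/3
¬(p1 ∧ p3) = ¬1/3 = 2/3
p1 → p1 = 1/3 → 1/3 = 1
p2 ↔ (p1 → p1) = 1/2 ↔ 1 = 1/2
p1 ∧ p2 = 1/3 ∧ 1/2 = 1/3
(p2 ↔ (p1 → p1)) ∧ (p1 ∧ p2) = 1/2 ∧ 1/3 = 1/3
¬(p1 ∧ p3) ↔ ((p2 ↔ (p1 → p1)) ∧ (p1 ∧ p2)) = 2/3 ↔ 1/3 = 2/3
¬(¬(p1 ∧ p3) ↔ ((p2 ↔ (p1 → p1)) ∧ (p1 ∧ p2))) = ¬2/3 = 1/3

1/3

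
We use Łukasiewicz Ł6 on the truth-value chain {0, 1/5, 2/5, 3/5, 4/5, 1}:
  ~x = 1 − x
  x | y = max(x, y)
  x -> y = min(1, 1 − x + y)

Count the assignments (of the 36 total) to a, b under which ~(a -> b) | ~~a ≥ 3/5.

18

value 1: 6 assignments (counts)
value 4/5: 6 assignments (counts)
value 3/5: 6 assignments (counts)
value 2/5: 6 assignments
value 1/5: 6 assignments
value 0: 6 assignments
So 18 of the 36 assignments meet the threshold.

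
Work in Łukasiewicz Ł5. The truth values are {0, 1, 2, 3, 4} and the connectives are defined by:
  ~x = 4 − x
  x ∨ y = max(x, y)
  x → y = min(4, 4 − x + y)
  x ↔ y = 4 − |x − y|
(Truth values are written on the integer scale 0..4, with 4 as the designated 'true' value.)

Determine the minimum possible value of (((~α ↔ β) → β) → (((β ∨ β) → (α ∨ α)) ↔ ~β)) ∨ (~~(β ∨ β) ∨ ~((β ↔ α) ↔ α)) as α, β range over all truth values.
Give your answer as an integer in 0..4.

2

Take α = 4, β = 2:
~α = ~4 = 0
~α ↔ β = 0 ↔ 2 = 2
(~α ↔ β) → β = 2 → 2 = 4
β ∨ β = 2 ∨ 2 = 2
α ∨ α = 4 ∨ 4 = 4
(β ∨ β) → (α ∨ α) = 2 → 4 = 4
~β = ~2 = 2
((β ∨ β) → (α ∨ α)) ↔ ~β = 4 ↔ 2 = 2
((~α ↔ β) → β) → (((β ∨ β) → (α ∨ α)) ↔ ~β) = 4 → 2 = 2
β ∨ β = 2 ∨ 2 = 2
~(β ∨ β) = ~2 = 2
~~(β ∨ β) = ~2 = 2
β ↔ α = 2 ↔ 4 = 2
(β ↔ α) ↔ α = 2 ↔ 4 = 2
~((β ↔ α) ↔ α) = ~2 = 2
~~(β ∨ β) ∨ ~((β ↔ α) ↔ α) = 2 ∨ 2 = 2
(((~α ↔ β) → β) → (((β ∨ β) → (α ∨ α)) ↔ ~β)) ∨ (~~(β ∨ β) ∨ ~((β ↔ α) ↔ α)) = 2 ∨ 2 = 2
No assignment yields a value below 2, so this is the minimum.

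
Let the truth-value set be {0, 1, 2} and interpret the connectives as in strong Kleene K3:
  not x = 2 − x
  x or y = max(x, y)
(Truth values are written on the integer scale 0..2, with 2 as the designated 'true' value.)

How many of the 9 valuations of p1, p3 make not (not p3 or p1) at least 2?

p1 = 0, p3 = 0 ↦ 0  <
p1 = 0, p3 = 1 ↦ 1  <
p1 = 0, p3 = 2 ↦ 2  ≥
p1 = 1, p3 = 0 ↦ 0  <
p1 = 1, p3 = 1 ↦ 1  <
p1 = 1, p3 = 2 ↦ 1  <
p1 = 2, p3 = 0 ↦ 0  <
p1 = 2, p3 = 1 ↦ 0  <
p1 = 2, p3 = 2 ↦ 0  <
So 1 of the 9 assignments meets the threshold.

1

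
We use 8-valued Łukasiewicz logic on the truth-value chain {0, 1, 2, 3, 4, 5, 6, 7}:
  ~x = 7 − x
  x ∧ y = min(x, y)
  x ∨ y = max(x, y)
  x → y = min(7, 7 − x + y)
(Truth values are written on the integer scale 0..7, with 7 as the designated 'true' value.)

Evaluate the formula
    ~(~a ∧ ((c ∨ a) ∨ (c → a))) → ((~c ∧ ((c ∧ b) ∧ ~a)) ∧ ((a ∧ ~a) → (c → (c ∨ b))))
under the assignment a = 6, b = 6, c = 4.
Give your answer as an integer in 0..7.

~a = ~6 = 1
c ∨ a = 4 ∨ 6 = 6
c → a = 4 → 6 = 7
(c ∨ a) ∨ (c → a) = 6 ∨ 7 = 7
~a ∧ ((c ∨ a) ∨ (c → a)) = 1 ∧ 7 = 1
~(~a ∧ ((c ∨ a) ∨ (c → a))) = ~1 = 6
~c = ~4 = 3
c ∧ b = 4 ∧ 6 = 4
~a = ~6 = 1
(c ∧ b) ∧ ~a = 4 ∧ 1 = 1
~c ∧ ((c ∧ b) ∧ ~a) = 3 ∧ 1 = 1
~a = ~6 = 1
a ∧ ~a = 6 ∧ 1 = 1
c ∨ b = 4 ∨ 6 = 6
c → (c ∨ b) = 4 → 6 = 7
(a ∧ ~a) → (c → (c ∨ b)) = 1 → 7 = 7
(~c ∧ ((c ∧ b) ∧ ~a)) ∧ ((a ∧ ~a) → (c → (c ∨ b))) = 1 ∧ 7 = 1
~(~a ∧ ((c ∨ a) ∨ (c → a))) → ((~c ∧ ((c ∧ b) ∧ ~a)) ∧ ((a ∧ ~a) → (c → (c ∨ b)))) = 6 → 1 = 2

2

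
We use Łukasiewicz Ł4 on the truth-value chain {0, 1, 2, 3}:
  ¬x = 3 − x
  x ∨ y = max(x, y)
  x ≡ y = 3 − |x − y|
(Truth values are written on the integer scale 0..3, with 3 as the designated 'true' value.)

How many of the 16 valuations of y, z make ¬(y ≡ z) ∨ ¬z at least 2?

11

y = 0, z = 0 ↦ 3  ≥
y = 0, z = 1 ↦ 2  ≥
y = 0, z = 2 ↦ 2  ≥
y = 0, z = 3 ↦ 3  ≥
y = 1, z = 0 ↦ 3  ≥
y = 1, z = 1 ↦ 2  ≥
y = 1, z = 2 ↦ 1  <
y = 1, z = 3 ↦ 2  ≥
y = 2, z = 0 ↦ 3  ≥
y = 2, z = 1 ↦ 2  ≥
y = 2, z = 2 ↦ 1  <
y = 2, z = 3 ↦ 1  <
y = 3, z = 0 ↦ 3  ≥
y = 3, z = 1 ↦ 2  ≥
y = 3, z = 2 ↦ 1  <
y = 3, z = 3 ↦ 0  <
So 11 of the 16 assignments meet the threshold.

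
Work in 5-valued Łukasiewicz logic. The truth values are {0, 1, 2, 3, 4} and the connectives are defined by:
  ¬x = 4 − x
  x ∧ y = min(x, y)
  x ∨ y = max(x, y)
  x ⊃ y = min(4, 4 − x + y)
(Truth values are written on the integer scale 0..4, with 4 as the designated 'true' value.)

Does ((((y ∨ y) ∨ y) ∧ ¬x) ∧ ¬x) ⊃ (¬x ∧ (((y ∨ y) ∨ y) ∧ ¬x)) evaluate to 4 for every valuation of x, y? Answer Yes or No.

At x = 3, y = 4, for instance:
y ∨ y = 4 ∨ 4 = 4
(y ∨ y) ∨ y = 4 ∨ 4 = 4
¬x = ¬3 = 1
((y ∨ y) ∨ y) ∧ ¬x = 4 ∧ 1 = 1
¬x = ¬3 = 1
(((y ∨ y) ∨ y) ∧ ¬x) ∧ ¬x = 1 ∧ 1 = 1
¬x ∧ (((y ∨ y) ∨ y) ∧ ¬x) = 1 ∧ 1 = 1
((((y ∨ y) ∨ y) ∧ ¬x) ∧ ¬x) ⊃ (¬x ∧ (((y ∨ y) ∨ y) ∧ ¬x)) = 1 ⊃ 1 = 4
and checking the remaining 24 assignments likewise gives ≥ 4 in every case.

Yes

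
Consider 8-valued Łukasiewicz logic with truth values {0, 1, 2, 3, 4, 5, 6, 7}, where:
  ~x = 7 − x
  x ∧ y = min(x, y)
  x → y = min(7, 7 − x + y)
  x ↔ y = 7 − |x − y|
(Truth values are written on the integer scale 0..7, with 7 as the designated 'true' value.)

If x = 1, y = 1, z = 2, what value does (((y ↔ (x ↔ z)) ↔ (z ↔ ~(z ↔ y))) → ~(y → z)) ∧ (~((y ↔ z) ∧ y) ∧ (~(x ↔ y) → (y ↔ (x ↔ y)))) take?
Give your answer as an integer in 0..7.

4

x ↔ z = 1 ↔ 2 = 6
y ↔ (x ↔ z) = 1 ↔ 6 = 2
z ↔ y = 2 ↔ 1 = 6
~(z ↔ y) = ~6 = 1
z ↔ ~(z ↔ y) = 2 ↔ 1 = 6
(y ↔ (x ↔ z)) ↔ (z ↔ ~(z ↔ y)) = 2 ↔ 6 = 3
y → z = 1 → 2 = 7
~(y → z) = ~7 = 0
((y ↔ (x ↔ z)) ↔ (z ↔ ~(z ↔ y))) → ~(y → z) = 3 → 0 = 4
y ↔ z = 1 ↔ 2 = 6
(y ↔ z) ∧ y = 6 ∧ 1 = 1
~((y ↔ z) ∧ y) = ~1 = 6
x ↔ y = 1 ↔ 1 = 7
~(x ↔ y) = ~7 = 0
x ↔ y = 1 ↔ 1 = 7
y ↔ (x ↔ y) = 1 ↔ 7 = 1
~(x ↔ y) → (y ↔ (x ↔ y)) = 0 → 1 = 7
~((y ↔ z) ∧ y) ∧ (~(x ↔ y) → (y ↔ (x ↔ y))) = 6 ∧ 7 = 6
(((y ↔ (x ↔ z)) ↔ (z ↔ ~(z ↔ y))) → ~(y → z)) ∧ (~((y ↔ z) ∧ y) ∧ (~(x ↔ y) → (y ↔ (x ↔ y)))) = 4 ∧ 6 = 4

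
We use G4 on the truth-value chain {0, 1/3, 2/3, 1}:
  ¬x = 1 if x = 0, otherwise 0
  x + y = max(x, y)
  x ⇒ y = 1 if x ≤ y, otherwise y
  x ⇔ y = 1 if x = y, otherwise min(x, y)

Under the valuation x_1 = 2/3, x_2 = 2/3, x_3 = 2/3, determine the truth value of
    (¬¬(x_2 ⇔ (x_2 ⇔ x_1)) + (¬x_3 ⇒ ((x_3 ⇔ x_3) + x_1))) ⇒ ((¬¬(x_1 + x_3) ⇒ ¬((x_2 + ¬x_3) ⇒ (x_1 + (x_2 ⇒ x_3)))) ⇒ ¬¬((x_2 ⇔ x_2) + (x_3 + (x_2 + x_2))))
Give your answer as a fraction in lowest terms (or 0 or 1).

x_2 ⇔ x_1 = 2/3 ⇔ 2/3 = 1
x_2 ⇔ (x_2 ⇔ x_1) = 2/3 ⇔ 1 = 2/3
¬(x_2 ⇔ (x_2 ⇔ x_1)) = ¬2/3 = 0
¬¬(x_2 ⇔ (x_2 ⇔ x_1)) = ¬0 = 1
¬x_3 = ¬2/3 = 0
x_3 ⇔ x_3 = 2/3 ⇔ 2/3 = 1
(x_3 ⇔ x_3) + x_1 = 1 + 2/3 = 1
¬x_3 ⇒ ((x_3 ⇔ x_3) + x_1) = 0 ⇒ 1 = 1
¬¬(x_2 ⇔ (x_2 ⇔ x_1)) + (¬x_3 ⇒ ((x_3 ⇔ x_3) + x_1)) = 1 + 1 = 1
x_1 + x_3 = 2/3 + 2/3 = 2/3
¬(x_1 + x_3) = ¬2/3 = 0
¬¬(x_1 + x_3) = ¬0 = 1
¬x_3 = ¬2/3 = 0
x_2 + ¬x_3 = 2/3 + 0 = 2/3
x_2 ⇒ x_3 = 2/3 ⇒ 2/3 = 1
x_1 + (x_2 ⇒ x_3) = 2/3 + 1 = 1
(x_2 + ¬x_3) ⇒ (x_1 + (x_2 ⇒ x_3)) = 2/3 ⇒ 1 = 1
¬((x_2 + ¬x_3) ⇒ (x_1 + (x_2 ⇒ x_3))) = ¬1 = 0
¬¬(x_1 + x_3) ⇒ ¬((x_2 + ¬x_3) ⇒ (x_1 + (x_2 ⇒ x_3))) = 1 ⇒ 0 = 0
x_2 ⇔ x_2 = 2/3 ⇔ 2/3 = 1
x_2 + x_2 = 2/3 + 2/3 = 2/3
x_3 + (x_2 + x_2) = 2/3 + 2/3 = 2/3
(x_2 ⇔ x_2) + (x_3 + (x_2 + x_2)) = 1 + 2/3 = 1
¬((x_2 ⇔ x_2) + (x_3 + (x_2 + x_2))) = ¬1 = 0
¬¬((x_2 ⇔ x_2) + (x_3 + (x_2 + x_2))) = ¬0 = 1
(¬¬(x_1 + x_3) ⇒ ¬((x_2 + ¬x_3) ⇒ (x_1 + (x_2 ⇒ x_3)))) ⇒ ¬¬((x_2 ⇔ x_2) + (x_3 + (x_2 + x_2))) = 0 ⇒ 1 = 1
(¬¬(x_2 ⇔ (x_2 ⇔ x_1)) + (¬x_3 ⇒ ((x_3 ⇔ x_3) + x_1))) ⇒ ((¬¬(x_1 + x_3) ⇒ ¬((x_2 + ¬x_3) ⇒ (x_1 + (x_2 ⇒ x_3)))) ⇒ ¬¬((x_2 ⇔ x_2) + (x_3 + (x_2 + x_2)))) = 1 ⇒ 1 = 1

1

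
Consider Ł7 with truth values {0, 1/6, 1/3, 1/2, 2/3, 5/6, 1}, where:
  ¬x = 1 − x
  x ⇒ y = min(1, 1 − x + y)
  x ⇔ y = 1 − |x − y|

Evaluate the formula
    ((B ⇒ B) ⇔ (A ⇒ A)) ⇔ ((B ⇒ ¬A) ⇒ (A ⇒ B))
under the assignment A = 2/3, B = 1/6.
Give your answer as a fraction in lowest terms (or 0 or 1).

B ⇒ B = 1/6 ⇒ 1/6 = 1
A ⇒ A = 2/3 ⇒ 2/3 = 1
(B ⇒ B) ⇔ (A ⇒ A) = 1 ⇔ 1 = 1
¬A = ¬2/3 = 1/3
B ⇒ ¬A = 1/6 ⇒ 1/3 = 1
A ⇒ B = 2/3 ⇒ 1/6 = 1/2
(B ⇒ ¬A) ⇒ (A ⇒ B) = 1 ⇒ 1/2 = 1/2
((B ⇒ B) ⇔ (A ⇒ A)) ⇔ ((B ⇒ ¬A) ⇒ (A ⇒ B)) = 1 ⇔ 1/2 = 1/2

1/2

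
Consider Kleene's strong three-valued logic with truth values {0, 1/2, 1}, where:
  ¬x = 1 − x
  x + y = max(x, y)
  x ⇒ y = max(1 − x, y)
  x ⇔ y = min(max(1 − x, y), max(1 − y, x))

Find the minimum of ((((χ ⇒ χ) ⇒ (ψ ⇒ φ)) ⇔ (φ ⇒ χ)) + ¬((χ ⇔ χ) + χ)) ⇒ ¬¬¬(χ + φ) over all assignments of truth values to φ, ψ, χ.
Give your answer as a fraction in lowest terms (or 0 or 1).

0

Take φ = 0, ψ = 0, χ = 1:
χ ⇒ χ = 1 ⇒ 1 = 1
ψ ⇒ φ = 0 ⇒ 0 = 1
(χ ⇒ χ) ⇒ (ψ ⇒ φ) = 1 ⇒ 1 = 1
φ ⇒ χ = 0 ⇒ 1 = 1
((χ ⇒ χ) ⇒ (ψ ⇒ φ)) ⇔ (φ ⇒ χ) = 1 ⇔ 1 = 1
χ ⇔ χ = 1 ⇔ 1 = 1
(χ ⇔ χ) + χ = 1 + 1 = 1
¬((χ ⇔ χ) + χ) = ¬1 = 0
(((χ ⇒ χ) ⇒ (ψ ⇒ φ)) ⇔ (φ ⇒ χ)) + ¬((χ ⇔ χ) + χ) = 1 + 0 = 1
χ + φ = 1 + 0 = 1
¬(χ + φ) = ¬1 = 0
¬¬(χ + φ) = ¬0 = 1
¬¬¬(χ + φ) = ¬1 = 0
((((χ ⇒ χ) ⇒ (ψ ⇒ φ)) ⇔ (φ ⇒ χ)) + ¬((χ ⇔ χ) + χ)) ⇒ ¬¬¬(χ + φ) = 1 ⇒ 0 = 0
No assignment yields a value below 0, so this is the minimum.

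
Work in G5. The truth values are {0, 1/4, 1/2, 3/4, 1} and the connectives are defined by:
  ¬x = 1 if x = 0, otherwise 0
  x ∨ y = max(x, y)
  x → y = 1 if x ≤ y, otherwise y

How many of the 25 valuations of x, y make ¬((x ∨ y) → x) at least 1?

value 1: 4 assignments (counts)
value 0: 21 assignments
So 4 of the 25 assignments meet the threshold.

4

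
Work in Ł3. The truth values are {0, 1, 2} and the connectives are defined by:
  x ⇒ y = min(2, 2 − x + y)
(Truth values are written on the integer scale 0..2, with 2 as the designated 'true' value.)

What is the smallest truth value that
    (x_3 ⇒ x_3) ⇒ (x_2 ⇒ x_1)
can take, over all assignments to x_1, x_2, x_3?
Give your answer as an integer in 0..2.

Take x_1 = 0, x_2 = 2, x_3 = 0:
x_3 ⇒ x_3 = 0 ⇒ 0 = 2
x_2 ⇒ x_1 = 2 ⇒ 0 = 0
(x_3 ⇒ x_3) ⇒ (x_2 ⇒ x_1) = 2 ⇒ 0 = 0
No assignment yields a value below 0, so this is the minimum.

0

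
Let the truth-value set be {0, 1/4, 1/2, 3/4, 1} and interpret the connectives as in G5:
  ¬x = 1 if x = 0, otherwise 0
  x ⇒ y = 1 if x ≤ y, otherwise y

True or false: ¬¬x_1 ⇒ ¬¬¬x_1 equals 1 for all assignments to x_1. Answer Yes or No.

Counterexample: take x_1 = 1/4.
¬x_1 = ¬1/4 = 0
¬¬x_1 = ¬0 = 1
¬¬¬x_1 = ¬1 = 0
¬¬x_1 ⇒ ¬¬¬x_1 = 1 ⇒ 0 = 0
This gives 0 ≠ 1.

No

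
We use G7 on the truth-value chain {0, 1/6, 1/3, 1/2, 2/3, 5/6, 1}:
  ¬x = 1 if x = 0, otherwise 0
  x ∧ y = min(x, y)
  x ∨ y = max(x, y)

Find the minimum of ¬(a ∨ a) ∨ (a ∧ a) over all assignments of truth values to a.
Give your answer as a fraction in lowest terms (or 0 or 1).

Take a = 1/6:
a ∨ a = 1/6 ∨ 1/6 = 1/6
¬(a ∨ a) = ¬1/6 = 0
a ∧ a = 1/6 ∧ 1/6 = 1/6
¬(a ∨ a) ∨ (a ∧ a) = 0 ∨ 1/6 = 1/6
No assignment yields a value below 1/6, so this is the minimum.

1/6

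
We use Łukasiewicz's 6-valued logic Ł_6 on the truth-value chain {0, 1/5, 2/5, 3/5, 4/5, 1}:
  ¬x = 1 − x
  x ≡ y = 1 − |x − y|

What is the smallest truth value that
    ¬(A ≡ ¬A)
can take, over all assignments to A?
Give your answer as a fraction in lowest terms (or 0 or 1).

1/5

Take A = 2/5:
¬A = ¬2/5 = 3/5
A ≡ ¬A = 2/5 ≡ 3/5 = 4/5
¬(A ≡ ¬A) = ¬4/5 = 1/5
No assignment yields a value below 1/5, so this is the minimum.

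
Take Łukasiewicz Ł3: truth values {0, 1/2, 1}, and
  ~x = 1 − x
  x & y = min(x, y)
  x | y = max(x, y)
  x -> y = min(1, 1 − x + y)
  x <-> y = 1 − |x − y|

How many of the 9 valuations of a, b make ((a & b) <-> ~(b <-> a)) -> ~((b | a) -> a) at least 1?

4

a = 0, b = 0 ↦ 0  <
a = 0, b = 1/2 ↦ 1  ≥
a = 0, b = 1 ↦ 1  ≥
a = 1/2, b = 0 ↦ 1/2  <
a = 1/2, b = 1/2 ↦ 1/2  <
a = 1/2, b = 1 ↦ 1/2  <
a = 1, b = 0 ↦ 1  ≥
a = 1, b = 1/2 ↦ 0  <
a = 1, b = 1 ↦ 1  ≥
So 4 of the 9 assignments meet the threshold.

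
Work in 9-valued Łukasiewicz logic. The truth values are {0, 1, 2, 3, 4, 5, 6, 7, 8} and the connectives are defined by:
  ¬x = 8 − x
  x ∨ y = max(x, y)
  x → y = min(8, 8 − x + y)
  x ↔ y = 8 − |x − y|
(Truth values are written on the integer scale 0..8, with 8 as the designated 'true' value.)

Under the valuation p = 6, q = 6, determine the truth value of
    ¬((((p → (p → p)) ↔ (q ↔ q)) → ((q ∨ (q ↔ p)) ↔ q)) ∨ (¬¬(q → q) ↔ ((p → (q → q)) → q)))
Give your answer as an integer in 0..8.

p → p = 6 → 6 = 8
p → (p → p) = 6 → 8 = 8
q ↔ q = 6 ↔ 6 = 8
(p → (p → p)) ↔ (q ↔ q) = 8 ↔ 8 = 8
q ↔ p = 6 ↔ 6 = 8
q ∨ (q ↔ p) = 6 ∨ 8 = 8
(q ∨ (q ↔ p)) ↔ q = 8 ↔ 6 = 6
((p → (p → p)) ↔ (q ↔ q)) → ((q ∨ (q ↔ p)) ↔ q) = 8 → 6 = 6
q → q = 6 → 6 = 8
¬(q → q) = ¬8 = 0
¬¬(q → q) = ¬0 = 8
q → q = 6 → 6 = 8
p → (q → q) = 6 → 8 = 8
(p → (q → q)) → q = 8 → 6 = 6
¬¬(q → q) ↔ ((p → (q → q)) → q) = 8 ↔ 6 = 6
(((p → (p → p)) ↔ (q ↔ q)) → ((q ∨ (q ↔ p)) ↔ q)) ∨ (¬¬(q → q) ↔ ((p → (q → q)) → q)) = 6 ∨ 6 = 6
¬((((p → (p → p)) ↔ (q ↔ q)) → ((q ∨ (q ↔ p)) ↔ q)) ∨ (¬¬(q → q) ↔ ((p → (q → q)) → q))) = ¬6 = 2

2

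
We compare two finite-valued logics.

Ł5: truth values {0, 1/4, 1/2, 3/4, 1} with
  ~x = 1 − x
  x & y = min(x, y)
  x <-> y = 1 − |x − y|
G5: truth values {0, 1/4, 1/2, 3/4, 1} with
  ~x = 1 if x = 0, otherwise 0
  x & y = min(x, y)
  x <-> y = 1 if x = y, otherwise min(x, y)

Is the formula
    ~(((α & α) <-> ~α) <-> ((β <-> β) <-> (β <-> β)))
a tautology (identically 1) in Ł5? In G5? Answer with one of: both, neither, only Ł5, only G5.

only G5

In Ł5: at α = 1/4, β = 0 the value is 1/2 — not a tautology.
In G5: every assignment gives 1 — tautology.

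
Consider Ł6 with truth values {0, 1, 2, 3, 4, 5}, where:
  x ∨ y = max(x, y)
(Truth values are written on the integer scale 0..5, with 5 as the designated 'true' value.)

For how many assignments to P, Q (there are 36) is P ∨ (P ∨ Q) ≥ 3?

value 5: 11 assignments (counts)
value 4: 9 assignments (counts)
value 3: 7 assignments (counts)
value 2: 5 assignments
value 1: 3 assignments
value 0: 1 assignment
So 27 of the 36 assignments meet the threshold.

27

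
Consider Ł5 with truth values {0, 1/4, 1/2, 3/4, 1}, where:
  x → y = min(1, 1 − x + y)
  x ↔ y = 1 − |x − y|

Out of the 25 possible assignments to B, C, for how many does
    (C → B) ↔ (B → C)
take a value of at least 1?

5

value 1: 5 assignments (counts)
value 3/4: 8 assignments
value 1/2: 6 assignments
value 1/4: 4 assignments
value 0: 2 assignments
So 5 of the 25 assignments meet the threshold.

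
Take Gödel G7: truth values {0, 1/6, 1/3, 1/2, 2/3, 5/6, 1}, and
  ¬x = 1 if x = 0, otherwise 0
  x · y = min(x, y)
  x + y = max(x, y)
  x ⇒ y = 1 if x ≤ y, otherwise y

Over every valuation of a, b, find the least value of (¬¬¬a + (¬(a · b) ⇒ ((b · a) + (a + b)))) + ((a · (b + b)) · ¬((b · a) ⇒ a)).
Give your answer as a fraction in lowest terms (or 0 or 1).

Take a = 1/6, b = 0:
¬a = ¬1/6 = 0
¬¬a = ¬0 = 1
¬¬¬a = ¬1 = 0
a · b = 1/6 · 0 = 0
¬(a · b) = ¬0 = 1
b · a = 0 · 1/6 = 0
a + b = 1/6 + 0 = 1/6
(b · a) + (a + b) = 0 + 1/6 = 1/6
¬(a · b) ⇒ ((b · a) + (a + b)) = 1 ⇒ 1/6 = 1/6
¬¬¬a + (¬(a · b) ⇒ ((b · a) + (a + b))) = 0 + 1/6 = 1/6
b + b = 0 + 0 = 0
a · (b + b) = 1/6 · 0 = 0
b · a = 0 · 1/6 = 0
(b · a) ⇒ a = 0 ⇒ 1/6 = 1
¬((b · a) ⇒ a) = ¬1 = 0
(a · (b + b)) · ¬((b · a) ⇒ a) = 0 · 0 = 0
(¬¬¬a + (¬(a · b) ⇒ ((b · a) + (a + b)))) + ((a · (b + b)) · ¬((b · a) ⇒ a)) = 1/6 + 0 = 1/6
No assignment yields a value below 1/6, so this is the minimum.

1/6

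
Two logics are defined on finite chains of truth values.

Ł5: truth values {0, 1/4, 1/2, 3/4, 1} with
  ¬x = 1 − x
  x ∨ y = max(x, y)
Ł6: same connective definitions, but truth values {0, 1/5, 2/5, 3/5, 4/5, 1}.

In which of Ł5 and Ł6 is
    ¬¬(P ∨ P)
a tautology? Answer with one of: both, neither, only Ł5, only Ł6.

neither

In Ł5: at P = 0 the value is 0 — not a tautology.
In Ł6: at P = 0 the value is 0 — not a tautology.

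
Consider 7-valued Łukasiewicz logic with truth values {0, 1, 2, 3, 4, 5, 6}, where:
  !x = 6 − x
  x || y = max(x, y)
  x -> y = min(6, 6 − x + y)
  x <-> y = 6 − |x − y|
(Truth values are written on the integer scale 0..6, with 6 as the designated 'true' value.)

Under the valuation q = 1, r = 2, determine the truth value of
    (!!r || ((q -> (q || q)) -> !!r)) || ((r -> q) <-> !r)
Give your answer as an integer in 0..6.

5

!r = !2 = 4
!!r = !4 = 2
q || q = 1 || 1 = 1
q -> (q || q) = 1 -> 1 = 6
!r = !2 = 4
!!r = !4 = 2
(q -> (q || q)) -> !!r = 6 -> 2 = 2
!!r || ((q -> (q || q)) -> !!r) = 2 || 2 = 2
r -> q = 2 -> 1 = 5
!r = !2 = 4
(r -> q) <-> !r = 5 <-> 4 = 5
(!!r || ((q -> (q || q)) -> !!r)) || ((r -> q) <-> !r) = 2 || 5 = 5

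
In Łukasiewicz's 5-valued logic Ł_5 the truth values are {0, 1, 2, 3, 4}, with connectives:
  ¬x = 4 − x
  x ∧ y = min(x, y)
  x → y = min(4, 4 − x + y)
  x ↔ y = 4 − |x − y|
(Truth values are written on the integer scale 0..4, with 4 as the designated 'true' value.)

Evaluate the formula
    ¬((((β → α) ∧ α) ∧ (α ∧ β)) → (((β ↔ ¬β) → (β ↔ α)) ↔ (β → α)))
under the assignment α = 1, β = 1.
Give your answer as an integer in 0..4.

0

β → α = 1 → 1 = 4
(β → α) ∧ α = 4 ∧ 1 = 1
α ∧ β = 1 ∧ 1 = 1
((β → α) ∧ α) ∧ (α ∧ β) = 1 ∧ 1 = 1
¬β = ¬1 = 3
β ↔ ¬β = 1 ↔ 3 = 2
β ↔ α = 1 ↔ 1 = 4
(β ↔ ¬β) → (β ↔ α) = 2 → 4 = 4
β → α = 1 → 1 = 4
((β ↔ ¬β) → (β ↔ α)) ↔ (β → α) = 4 ↔ 4 = 4
(((β → α) ∧ α) ∧ (α ∧ β)) → (((β ↔ ¬β) → (β ↔ α)) ↔ (β → α)) = 1 → 4 = 4
¬((((β → α) ∧ α) ∧ (α ∧ β)) → (((β ↔ ¬β) → (β ↔ α)) ↔ (β → α))) = ¬4 = 0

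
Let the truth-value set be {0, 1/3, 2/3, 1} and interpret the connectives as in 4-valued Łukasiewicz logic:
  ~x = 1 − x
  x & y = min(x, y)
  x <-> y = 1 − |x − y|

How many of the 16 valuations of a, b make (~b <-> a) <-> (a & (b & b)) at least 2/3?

a = 0, b = 0 ↦ 1  ≥
a = 0, b = 1/3 ↦ 2/3  ≥
a = 0, b = 2/3 ↦ 1/3  <
a = 0, b = 1 ↦ 0  <
a = 1/3, b = 0 ↦ 2/3  ≥
a = 1/3, b = 1/3 ↦ 2/3  ≥
a = 1/3, b = 2/3 ↦ 1/3  <
a = 1/3, b = 1 ↦ 2/3  ≥
a = 2/3, b = 0 ↦ 1/3  <
a = 2/3, b = 1/3 ↦ 1/3  <
a = 2/3, b = 2/3 ↦ 1  ≥
a = 2/3, b = 1 ↦ 2/3  ≥
a = 1, b = 0 ↦ 0  <
a = 1, b = 1/3 ↦ 2/3  ≥
a = 1, b = 2/3 ↦ 2/3  ≥
a = 1, b = 1 ↦ 0  <
So 9 of the 16 assignments meet the threshold.

9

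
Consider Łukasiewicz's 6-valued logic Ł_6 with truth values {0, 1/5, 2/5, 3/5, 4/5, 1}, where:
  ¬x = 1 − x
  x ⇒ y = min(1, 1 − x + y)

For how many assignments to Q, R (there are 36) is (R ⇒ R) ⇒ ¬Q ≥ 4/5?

12

value 1: 6 assignments (counts)
value 4/5: 6 assignments (counts)
value 3/5: 6 assignments
value 2/5: 6 assignments
value 1/5: 6 assignments
value 0: 6 assignments
So 12 of the 36 assignments meet the threshold.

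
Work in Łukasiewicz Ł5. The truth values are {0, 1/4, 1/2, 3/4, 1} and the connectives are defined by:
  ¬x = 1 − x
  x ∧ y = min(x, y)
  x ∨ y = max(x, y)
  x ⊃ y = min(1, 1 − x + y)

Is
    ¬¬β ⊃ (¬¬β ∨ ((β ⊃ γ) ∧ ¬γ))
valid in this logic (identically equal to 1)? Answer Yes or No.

At β = 1/4, γ = 3/4, for instance:
¬β = ¬1/4 = 3/4
¬¬β = ¬3/4 = 1/4
β ⊃ γ = 1/4 ⊃ 3/4 = 1
¬γ = ¬3/4 = 1/4
(β ⊃ γ) ∧ ¬γ = 1 ∧ 1/4 = 1/4
¬¬β ∨ ((β ⊃ γ) ∧ ¬γ) = 1/4 ∨ 1/4 = 1/4
¬¬β ⊃ (¬¬β ∨ ((β ⊃ γ) ∧ ¬γ)) = 1/4 ⊃ 1/4 = 1
and checking the remaining 24 assignments likewise gives ≥ 1 in every case.

Yes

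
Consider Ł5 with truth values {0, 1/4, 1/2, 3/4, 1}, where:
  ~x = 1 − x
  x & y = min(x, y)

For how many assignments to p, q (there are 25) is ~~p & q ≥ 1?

1

value 1: 1 assignment (counts)
value 3/4: 3 assignments
value 1/2: 5 assignments
value 1/4: 7 assignments
value 0: 9 assignments
So 1 of the 25 assignments meets the threshold.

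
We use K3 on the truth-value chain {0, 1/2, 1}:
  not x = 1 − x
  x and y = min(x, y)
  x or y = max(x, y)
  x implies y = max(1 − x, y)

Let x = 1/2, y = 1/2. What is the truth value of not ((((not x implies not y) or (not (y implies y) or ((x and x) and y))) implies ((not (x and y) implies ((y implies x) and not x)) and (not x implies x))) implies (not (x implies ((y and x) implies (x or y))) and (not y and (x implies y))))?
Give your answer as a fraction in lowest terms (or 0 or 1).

not x = not 1/2 = 1/2
not y = not 1/2 = 1/2
not x implies not y = 1/2 implies 1/2 = 1/2
y implies y = 1/2 implies 1/2 = 1/2
not (y implies y) = not 1/2 = 1/2
x and x = 1/2 and 1/2 = 1/2
(x and x) and y = 1/2 and 1/2 = 1/2
not (y implies y) or ((x and x) and y) = 1/2 or 1/2 = 1/2
(not x implies not y) or (not (y implies y) or ((x and x) and y)) = 1/2 or 1/2 = 1/2
x and y = 1/2 and 1/2 = 1/2
not (x and y) = not 1/2 = 1/2
y implies x = 1/2 implies 1/2 = 1/2
not x = not 1/2 = 1/2
(y implies x) and not x = 1/2 and 1/2 = 1/2
not (x and y) implies ((y implies x) and not x) = 1/2 implies 1/2 = 1/2
not x = not 1/2 = 1/2
not x implies x = 1/2 implies 1/2 = 1/2
(not (x and y) implies ((y implies x) and not x)) and (not x implies x) = 1/2 and 1/2 = 1/2
((not x implies not y) or (not (y implies y) or ((x and x) and y))) implies ((not (x and y) implies ((y implies x) and not x)) and (not x implies x)) = 1/2 implies 1/2 = 1/2
y and x = 1/2 and 1/2 = 1/2
x or y = 1/2 or 1/2 = 1/2
(y and x) implies (x or y) = 1/2 implies 1/2 = 1/2
x implies ((y and x) implies (x or y)) = 1/2 implies 1/2 = 1/2
not (x implies ((y and x) implies (x or y))) = not 1/2 = 1/2
not y = not 1/2 = 1/2
x implies y = 1/2 implies 1/2 = 1/2
not y and (x implies y) = 1/2 and 1/2 = 1/2
not (x implies ((y and x) implies (x or y))) and (not y and (x implies y)) = 1/2 and 1/2 = 1/2
(((not x implies not y) or (not (y implies y) or ((x and x) and y))) implies ((not (x and y) implies ((y implies x) and not x)) and (not x implies x))) implies (not (x implies ((y and x) implies (x or y))) and (not y and (x implies y))) = 1/2 implies 1/2 = 1/2
not ((((not x implies not y) or (not (y implies y) or ((x and x) and y))) implies ((not (x and y) implies ((y implies x) and not x)) and (not x implies x))) implies (not (x implies ((y and x) implies (x or y))) and (not y and (x implies y)))) = not 1/2 = 1/2

1/2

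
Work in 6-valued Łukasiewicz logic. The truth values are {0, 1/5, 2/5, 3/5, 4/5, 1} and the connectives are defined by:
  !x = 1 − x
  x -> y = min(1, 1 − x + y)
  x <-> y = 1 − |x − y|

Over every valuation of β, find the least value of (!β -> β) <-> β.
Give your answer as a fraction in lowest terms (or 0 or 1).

3/5

Take β = 2/5:
!β = !2/5 = 3/5
!β -> β = 3/5 -> 2/5 = 4/5
(!β -> β) <-> β = 4/5 <-> 2/5 = 3/5
No assignment yields a value below 3/5, so this is the minimum.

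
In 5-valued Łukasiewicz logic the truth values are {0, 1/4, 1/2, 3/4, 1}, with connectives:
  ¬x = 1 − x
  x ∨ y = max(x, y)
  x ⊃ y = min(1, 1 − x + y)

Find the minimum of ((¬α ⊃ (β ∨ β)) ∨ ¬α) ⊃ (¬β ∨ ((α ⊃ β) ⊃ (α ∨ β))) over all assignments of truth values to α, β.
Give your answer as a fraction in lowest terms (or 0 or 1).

1/2

Take α = 0, β = 1/2:
¬α = ¬0 = 1
β ∨ β = 1/2 ∨ 1/2 = 1/2
¬α ⊃ (β ∨ β) = 1 ⊃ 1/2 = 1/2
¬α = ¬0 = 1
(¬α ⊃ (β ∨ β)) ∨ ¬α = 1/2 ∨ 1 = 1
¬β = ¬1/2 = 1/2
α ⊃ β = 0 ⊃ 1/2 = 1
α ∨ β = 0 ∨ 1/2 = 1/2
(α ⊃ β) ⊃ (α ∨ β) = 1 ⊃ 1/2 = 1/2
¬β ∨ ((α ⊃ β) ⊃ (α ∨ β)) = 1/2 ∨ 1/2 = 1/2
((¬α ⊃ (β ∨ β)) ∨ ¬α) ⊃ (¬β ∨ ((α ⊃ β) ⊃ (α ∨ β))) = 1 ⊃ 1/2 = 1/2
No assignment yields a value below 1/2, so this is the minimum.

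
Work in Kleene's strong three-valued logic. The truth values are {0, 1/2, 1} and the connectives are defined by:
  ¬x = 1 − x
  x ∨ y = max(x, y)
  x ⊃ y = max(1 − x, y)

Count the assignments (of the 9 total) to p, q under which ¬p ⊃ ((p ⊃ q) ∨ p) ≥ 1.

7

p = 0, q = 0 ↦ 1  ≥
p = 0, q = 1/2 ↦ 1  ≥
p = 0, q = 1 ↦ 1  ≥
p = 1/2, q = 0 ↦ 1/2  <
p = 1/2, q = 1/2 ↦ 1/2  <
p = 1/2, q = 1 ↦ 1  ≥
p = 1, q = 0 ↦ 1  ≥
p = 1, q = 1/2 ↦ 1  ≥
p = 1, q = 1 ↦ 1  ≥
So 7 of the 9 assignments meet the threshold.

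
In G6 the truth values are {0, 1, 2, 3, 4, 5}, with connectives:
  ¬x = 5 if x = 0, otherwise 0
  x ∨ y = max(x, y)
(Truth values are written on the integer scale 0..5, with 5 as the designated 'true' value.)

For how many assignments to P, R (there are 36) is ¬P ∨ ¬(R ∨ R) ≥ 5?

value 5: 11 assignments (counts)
value 0: 25 assignments
So 11 of the 36 assignments meet the threshold.

11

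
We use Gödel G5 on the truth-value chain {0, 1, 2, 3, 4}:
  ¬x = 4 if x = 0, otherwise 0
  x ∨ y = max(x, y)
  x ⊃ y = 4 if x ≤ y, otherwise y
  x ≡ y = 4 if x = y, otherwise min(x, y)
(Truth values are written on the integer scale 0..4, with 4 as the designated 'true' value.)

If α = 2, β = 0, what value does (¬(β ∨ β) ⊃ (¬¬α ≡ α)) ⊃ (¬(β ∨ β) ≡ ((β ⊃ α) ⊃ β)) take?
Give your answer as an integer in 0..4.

β ∨ β = 0 ∨ 0 = 0
¬(β ∨ β) = ¬0 = 4
¬α = ¬2 = 0
¬¬α = ¬0 = 4
¬¬α ≡ α = 4 ≡ 2 = 2
¬(β ∨ β) ⊃ (¬¬α ≡ α) = 4 ⊃ 2 = 2
β ∨ β = 0 ∨ 0 = 0
¬(β ∨ β) = ¬0 = 4
β ⊃ α = 0 ⊃ 2 = 4
(β ⊃ α) ⊃ β = 4 ⊃ 0 = 0
¬(β ∨ β) ≡ ((β ⊃ α) ⊃ β) = 4 ≡ 0 = 0
(¬(β ∨ β) ⊃ (¬¬α ≡ α)) ⊃ (¬(β ∨ β) ≡ ((β ⊃ α) ⊃ β)) = 2 ⊃ 0 = 0

0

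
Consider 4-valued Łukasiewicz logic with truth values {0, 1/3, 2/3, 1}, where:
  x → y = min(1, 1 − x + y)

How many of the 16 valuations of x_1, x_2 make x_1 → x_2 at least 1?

x_1 = 0, x_2 = 0 ↦ 1  ≥
x_1 = 0, x_2 = 1/3 ↦ 1  ≥
x_1 = 0, x_2 = 2/3 ↦ 1  ≥
x_1 = 0, x_2 = 1 ↦ 1  ≥
x_1 = 1/3, x_2 = 0 ↦ 2/3  <
x_1 = 1/3, x_2 = 1/3 ↦ 1  ≥
x_1 = 1/3, x_2 = 2/3 ↦ 1  ≥
x_1 = 1/3, x_2 = 1 ↦ 1  ≥
x_1 = 2/3, x_2 = 0 ↦ 1/3  <
x_1 = 2/3, x_2 = 1/3 ↦ 2/3  <
x_1 = 2/3, x_2 = 2/3 ↦ 1  ≥
x_1 = 2/3, x_2 = 1 ↦ 1  ≥
x_1 = 1, x_2 = 0 ↦ 0  <
x_1 = 1, x_2 = 1/3 ↦ 1/3  <
x_1 = 1, x_2 = 2/3 ↦ 2/3  <
x_1 = 1, x_2 = 1 ↦ 1  ≥
So 10 of the 16 assignments meet the threshold.

10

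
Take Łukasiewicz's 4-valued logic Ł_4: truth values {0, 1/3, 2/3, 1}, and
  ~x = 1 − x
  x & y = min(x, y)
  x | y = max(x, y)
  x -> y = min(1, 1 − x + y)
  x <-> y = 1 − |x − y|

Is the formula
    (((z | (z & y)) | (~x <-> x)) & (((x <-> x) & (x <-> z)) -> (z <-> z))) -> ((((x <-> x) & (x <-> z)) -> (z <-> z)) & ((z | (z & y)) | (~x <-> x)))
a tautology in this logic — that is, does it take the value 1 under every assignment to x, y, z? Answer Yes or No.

At x = 1, y = 2/3, z = 2/3, for instance:
z & y = 2/3 & 2/3 = 2/3
z | (z & y) = 2/3 | 2/3 = 2/3
~x = ~1 = 0
~x <-> x = 0 <-> 1 = 0
(z | (z & y)) | (~x <-> x) = 2/3 | 0 = 2/3
x <-> x = 1 <-> 1 = 1
x <-> z = 1 <-> 2/3 = 2/3
(x <-> x) & (x <-> z) = 1 & 2/3 = 2/3
z <-> z = 2/3 <-> 2/3 = 1
((x <-> x) & (x <-> z)) -> (z <-> z) = 2/3 -> 1 = 1
((z | (z & y)) | (~x <-> x)) & (((x <-> x) & (x <-> z)) -> (z <-> z)) = 2/3 & 1 = 2/3
(((x <-> x) & (x <-> z)) -> (z <-> z)) & ((z | (z & y)) | (~x <-> x)) = 1 & 2/3 = 2/3
(((z | (z & y)) | (~x <-> x)) & (((x <-> x) & (x <-> z)) -> (z <-> z))) -> ((((x <-> x) & (x <-> z)) -> (z <-> z)) & ((z | (z & y)) | (~x <-> x))) = 2/3 -> 2/3 = 1
and checking the remaining 63 assignments likewise gives ≥ 1 in every case.

Yes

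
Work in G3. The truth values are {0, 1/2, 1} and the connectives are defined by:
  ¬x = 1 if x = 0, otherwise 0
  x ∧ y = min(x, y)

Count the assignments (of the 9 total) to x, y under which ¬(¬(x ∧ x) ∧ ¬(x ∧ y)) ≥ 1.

x = 0, y = 0 ↦ 0  <
x = 0, y = 1/2 ↦ 0  <
x = 0, y = 1 ↦ 0  <
x = 1/2, y = 0 ↦ 1  ≥
x = 1/2, y = 1/2 ↦ 1  ≥
x = 1/2, y = 1 ↦ 1  ≥
x = 1, y = 0 ↦ 1  ≥
x = 1, y = 1/2 ↦ 1  ≥
x = 1, y = 1 ↦ 1  ≥
So 6 of the 9 assignments meet the threshold.

6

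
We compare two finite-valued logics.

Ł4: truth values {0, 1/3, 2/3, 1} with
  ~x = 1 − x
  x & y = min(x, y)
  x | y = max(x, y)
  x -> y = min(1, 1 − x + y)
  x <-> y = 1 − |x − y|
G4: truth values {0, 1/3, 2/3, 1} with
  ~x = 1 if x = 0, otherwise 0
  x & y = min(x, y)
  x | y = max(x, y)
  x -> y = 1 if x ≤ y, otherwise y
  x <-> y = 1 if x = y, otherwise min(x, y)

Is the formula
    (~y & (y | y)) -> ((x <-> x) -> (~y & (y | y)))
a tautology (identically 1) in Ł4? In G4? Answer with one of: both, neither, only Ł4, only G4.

both

In Ł4: every assignment gives 1 — tautology.
In G4: every assignment gives 1 — tautology.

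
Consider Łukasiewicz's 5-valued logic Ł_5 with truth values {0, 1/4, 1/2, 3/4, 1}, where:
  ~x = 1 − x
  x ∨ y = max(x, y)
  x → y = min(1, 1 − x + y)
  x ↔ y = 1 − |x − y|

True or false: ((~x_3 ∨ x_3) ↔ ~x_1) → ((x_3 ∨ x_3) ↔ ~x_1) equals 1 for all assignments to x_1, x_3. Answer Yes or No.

Counterexample: take x_1 = 0, x_3 = 0.
~x_3 = ~0 = 1
~x_3 ∨ x_3 = 1 ∨ 0 = 1
~x_1 = ~0 = 1
(~x_3 ∨ x_3) ↔ ~x_1 = 1 ↔ 1 = 1
x_3 ∨ x_3 = 0 ∨ 0 = 0
~x_1 = ~0 = 1
(x_3 ∨ x_3) ↔ ~x_1 = 0 ↔ 1 = 0
((~x_3 ∨ x_3) ↔ ~x_1) → ((x_3 ∨ x_3) ↔ ~x_1) = 1 → 0 = 0
This gives 0 ≠ 1.

No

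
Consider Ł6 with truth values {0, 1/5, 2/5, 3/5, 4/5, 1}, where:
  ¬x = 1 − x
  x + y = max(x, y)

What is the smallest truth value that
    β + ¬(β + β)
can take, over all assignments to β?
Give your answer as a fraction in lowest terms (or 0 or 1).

3/5

Take β = 2/5:
β + β = 2/5 + 2/5 = 2/5
¬(β + β) = ¬2/5 = 3/5
β + ¬(β + β) = 2/5 + 3/5 = 3/5
No assignment yields a value below 3/5, so this is the minimum.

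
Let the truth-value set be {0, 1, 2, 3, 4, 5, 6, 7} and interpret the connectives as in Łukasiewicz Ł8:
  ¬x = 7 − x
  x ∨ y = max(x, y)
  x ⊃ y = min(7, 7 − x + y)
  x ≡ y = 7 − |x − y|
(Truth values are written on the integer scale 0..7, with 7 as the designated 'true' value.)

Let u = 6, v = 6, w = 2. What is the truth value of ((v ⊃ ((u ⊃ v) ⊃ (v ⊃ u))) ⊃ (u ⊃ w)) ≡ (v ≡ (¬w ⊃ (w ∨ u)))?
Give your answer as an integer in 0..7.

u ⊃ v = 6 ⊃ 6 = 7
v ⊃ u = 6 ⊃ 6 = 7
(u ⊃ v) ⊃ (v ⊃ u) = 7 ⊃ 7 = 7
v ⊃ ((u ⊃ v) ⊃ (v ⊃ u)) = 6 ⊃ 7 = 7
u ⊃ w = 6 ⊃ 2 = 3
(v ⊃ ((u ⊃ v) ⊃ (v ⊃ u))) ⊃ (u ⊃ w) = 7 ⊃ 3 = 3
¬w = ¬2 = 5
w ∨ u = 2 ∨ 6 = 6
¬w ⊃ (w ∨ u) = 5 ⊃ 6 = 7
v ≡ (¬w ⊃ (w ∨ u)) = 6 ≡ 7 = 6
((v ⊃ ((u ⊃ v) ⊃ (v ⊃ u))) ⊃ (u ⊃ w)) ≡ (v ≡ (¬w ⊃ (w ∨ u))) = 3 ≡ 6 = 4

4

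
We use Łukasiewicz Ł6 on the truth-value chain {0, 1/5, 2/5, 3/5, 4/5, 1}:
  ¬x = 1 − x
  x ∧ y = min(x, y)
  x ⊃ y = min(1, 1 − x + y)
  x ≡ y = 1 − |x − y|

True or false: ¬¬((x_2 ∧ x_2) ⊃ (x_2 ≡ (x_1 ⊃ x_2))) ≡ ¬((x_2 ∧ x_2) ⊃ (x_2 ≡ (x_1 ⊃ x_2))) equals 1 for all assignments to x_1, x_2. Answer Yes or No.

Counterexample: take x_1 = 0, x_2 = 0.
x_2 ∧ x_2 = 0 ∧ 0 = 0
x_1 ⊃ x_2 = 0 ⊃ 0 = 1
x_2 ≡ (x_1 ⊃ x_2) = 0 ≡ 1 = 0
(x_2 ∧ x_2) ⊃ (x_2 ≡ (x_1 ⊃ x_2)) = 0 ⊃ 0 = 1
¬((x_2 ∧ x_2) ⊃ (x_2 ≡ (x_1 ⊃ x_2))) = ¬1 = 0
¬¬((x_2 ∧ x_2) ⊃ (x_2 ≡ (x_1 ⊃ x_2))) = ¬0 = 1
¬((x_2 ∧ x_2) ⊃ (x_2 ≡ (x_1 ⊃ x_2))) = ¬1 = 0
¬¬((x_2 ∧ x_2) ⊃ (x_2 ≡ (x_1 ⊃ x_2))) ≡ ¬((x_2 ∧ x_2) ⊃ (x_2 ≡ (x_1 ⊃ x_2))) = 1 ≡ 0 = 0
This gives 0 ≠ 1.

No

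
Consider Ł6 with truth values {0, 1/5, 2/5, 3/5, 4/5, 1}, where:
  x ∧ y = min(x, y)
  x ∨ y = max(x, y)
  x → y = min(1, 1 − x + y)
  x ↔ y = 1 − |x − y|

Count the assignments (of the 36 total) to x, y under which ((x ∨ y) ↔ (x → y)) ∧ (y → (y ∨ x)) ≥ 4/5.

18

value 1: 8 assignments (counts)
value 4/5: 10 assignments (counts)
value 3/5: 7 assignments
value 2/5: 6 assignments
value 1/5: 3 assignments
value 0: 2 assignments
So 18 of the 36 assignments meet the threshold.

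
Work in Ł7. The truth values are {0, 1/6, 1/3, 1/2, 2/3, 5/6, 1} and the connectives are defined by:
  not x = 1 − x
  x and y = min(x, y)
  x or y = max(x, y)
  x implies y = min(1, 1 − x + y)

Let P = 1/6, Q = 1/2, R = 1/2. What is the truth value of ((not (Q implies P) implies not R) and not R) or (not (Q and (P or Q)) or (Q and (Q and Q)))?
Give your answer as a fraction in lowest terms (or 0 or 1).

Q implies P = 1/2 implies 1/6 = 2/3
not (Q implies P) = not 2/3 = 1/3
not R = not 1/2 = 1/2
not (Q implies P) implies not R = 1/3 implies 1/2 = 1
not R = not 1/2 = 1/2
(not (Q implies P) implies not R) and not R = 1 and 1/2 = 1/2
P or Q = 1/6 or 1/2 = 1/2
Q and (P or Q) = 1/2 and 1/2 = 1/2
not (Q and (P or Q)) = not 1/2 = 1/2
Q and Q = 1/2 and 1/2 = 1/2
Q and (Q and Q) = 1/2 and 1/2 = 1/2
not (Q and (P or Q)) or (Q and (Q and Q)) = 1/2 or 1/2 = 1/2
((not (Q implies P) implies not R) and not R) or (not (Q and (P or Q)) or (Q and (Q and Q))) = 1/2 or 1/2 = 1/2

1/2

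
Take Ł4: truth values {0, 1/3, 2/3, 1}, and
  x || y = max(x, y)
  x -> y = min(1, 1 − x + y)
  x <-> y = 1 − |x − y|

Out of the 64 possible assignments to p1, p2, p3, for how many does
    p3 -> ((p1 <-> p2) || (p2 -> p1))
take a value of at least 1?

54

value 1: 54 assignments (counts)
value 2/3: 6 assignments
value 1/3: 3 assignments
value 0: 1 assignment
So 54 of the 64 assignments meet the threshold.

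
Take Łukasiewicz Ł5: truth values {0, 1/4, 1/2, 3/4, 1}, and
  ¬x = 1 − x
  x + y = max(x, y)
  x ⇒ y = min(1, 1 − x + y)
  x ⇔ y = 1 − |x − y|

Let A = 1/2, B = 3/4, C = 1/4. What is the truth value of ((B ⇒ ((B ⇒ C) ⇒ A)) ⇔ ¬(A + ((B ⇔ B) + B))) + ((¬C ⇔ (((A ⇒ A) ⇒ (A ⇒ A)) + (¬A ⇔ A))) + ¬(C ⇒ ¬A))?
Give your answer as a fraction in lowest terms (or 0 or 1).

B ⇒ C = 3/4 ⇒ 1/4 = 1/2
(B ⇒ C) ⇒ A = 1/2 ⇒ 1/2 = 1
B ⇒ ((B ⇒ C) ⇒ A) = 3/4 ⇒ 1 = 1
B ⇔ B = 3/4 ⇔ 3/4 = 1
(B ⇔ B) + B = 1 + 3/4 = 1
A + ((B ⇔ B) + B) = 1/2 + 1 = 1
¬(A + ((B ⇔ B) + B)) = ¬1 = 0
(B ⇒ ((B ⇒ C) ⇒ A)) ⇔ ¬(A + ((B ⇔ B) + B)) = 1 ⇔ 0 = 0
¬C = ¬1/4 = 3/4
A ⇒ A = 1/2 ⇒ 1/2 = 1
A ⇒ A = 1/2 ⇒ 1/2 = 1
(A ⇒ A) ⇒ (A ⇒ A) = 1 ⇒ 1 = 1
¬A = ¬1/2 = 1/2
¬A ⇔ A = 1/2 ⇔ 1/2 = 1
((A ⇒ A) ⇒ (A ⇒ A)) + (¬A ⇔ A) = 1 + 1 = 1
¬C ⇔ (((A ⇒ A) ⇒ (A ⇒ A)) + (¬A ⇔ A)) = 3/4 ⇔ 1 = 3/4
¬A = ¬1/2 = 1/2
C ⇒ ¬A = 1/4 ⇒ 1/2 = 1
¬(C ⇒ ¬A) = ¬1 = 0
(¬C ⇔ (((A ⇒ A) ⇒ (A ⇒ A)) + (¬A ⇔ A))) + ¬(C ⇒ ¬A) = 3/4 + 0 = 3/4
((B ⇒ ((B ⇒ C) ⇒ A)) ⇔ ¬(A + ((B ⇔ B) + B))) + ((¬C ⇔ (((A ⇒ A) ⇒ (A ⇒ A)) + (¬A ⇔ A))) + ¬(C ⇒ ¬A)) = 0 + 3/4 = 3/4

3/4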